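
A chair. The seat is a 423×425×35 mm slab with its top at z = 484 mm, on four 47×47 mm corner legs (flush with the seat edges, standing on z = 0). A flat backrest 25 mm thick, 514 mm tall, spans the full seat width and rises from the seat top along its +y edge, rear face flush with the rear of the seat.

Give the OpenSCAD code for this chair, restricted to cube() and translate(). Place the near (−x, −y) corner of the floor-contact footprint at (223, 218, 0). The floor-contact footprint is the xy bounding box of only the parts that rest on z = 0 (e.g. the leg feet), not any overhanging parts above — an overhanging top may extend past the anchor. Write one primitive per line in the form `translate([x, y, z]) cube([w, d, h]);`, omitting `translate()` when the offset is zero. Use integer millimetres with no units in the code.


translate([223, 218, 449]) cube([423, 425, 35]);
translate([223, 218, 0]) cube([47, 47, 449]);
translate([599, 218, 0]) cube([47, 47, 449]);
translate([223, 596, 0]) cube([47, 47, 449]);
translate([599, 596, 0]) cube([47, 47, 449]);
translate([223, 618, 484]) cube([423, 25, 514]);


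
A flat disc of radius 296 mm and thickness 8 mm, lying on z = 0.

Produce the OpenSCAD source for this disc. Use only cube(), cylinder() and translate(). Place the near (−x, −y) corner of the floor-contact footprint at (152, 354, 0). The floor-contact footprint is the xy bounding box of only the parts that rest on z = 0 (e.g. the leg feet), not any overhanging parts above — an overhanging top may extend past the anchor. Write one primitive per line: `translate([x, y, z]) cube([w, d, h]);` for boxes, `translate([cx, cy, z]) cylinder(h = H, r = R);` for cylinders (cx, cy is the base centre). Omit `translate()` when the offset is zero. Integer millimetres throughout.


translate([448, 650, 0]) cylinder(h = 8, r = 296);


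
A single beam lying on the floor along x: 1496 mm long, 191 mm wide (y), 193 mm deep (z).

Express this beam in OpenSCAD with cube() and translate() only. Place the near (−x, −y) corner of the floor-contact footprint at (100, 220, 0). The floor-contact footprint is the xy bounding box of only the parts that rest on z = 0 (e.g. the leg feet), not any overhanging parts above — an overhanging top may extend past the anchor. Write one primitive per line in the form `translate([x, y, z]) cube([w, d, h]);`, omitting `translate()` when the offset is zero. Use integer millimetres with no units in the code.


translate([100, 220, 0]) cube([1496, 191, 193]);


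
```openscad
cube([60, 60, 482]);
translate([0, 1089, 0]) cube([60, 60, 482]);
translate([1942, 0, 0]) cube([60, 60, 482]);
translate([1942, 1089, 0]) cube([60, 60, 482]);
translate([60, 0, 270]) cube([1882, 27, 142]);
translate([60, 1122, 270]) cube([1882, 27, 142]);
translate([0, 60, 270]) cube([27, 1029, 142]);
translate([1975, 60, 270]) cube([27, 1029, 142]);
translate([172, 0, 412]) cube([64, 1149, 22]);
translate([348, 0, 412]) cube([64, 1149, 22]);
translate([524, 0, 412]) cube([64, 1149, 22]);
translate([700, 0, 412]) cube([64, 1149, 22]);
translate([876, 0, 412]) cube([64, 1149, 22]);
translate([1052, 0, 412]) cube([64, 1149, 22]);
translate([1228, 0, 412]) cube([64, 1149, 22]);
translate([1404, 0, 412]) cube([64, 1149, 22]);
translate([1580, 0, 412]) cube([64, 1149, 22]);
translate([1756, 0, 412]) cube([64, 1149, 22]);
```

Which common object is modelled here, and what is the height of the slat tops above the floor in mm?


A bed frame. The slat-top height is 434 mm.

Four posts, four rails, and a row of slats — a bed frame. Slats sit on the rails at z = 270 + 142 = 412; with slat thickness 22, the top is 434 mm.


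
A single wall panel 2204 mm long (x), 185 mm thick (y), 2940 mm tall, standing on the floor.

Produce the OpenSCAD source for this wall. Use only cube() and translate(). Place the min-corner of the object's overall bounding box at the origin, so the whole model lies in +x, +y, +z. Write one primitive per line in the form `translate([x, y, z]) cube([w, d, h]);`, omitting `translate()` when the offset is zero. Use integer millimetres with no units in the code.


cube([2204, 185, 2940]);


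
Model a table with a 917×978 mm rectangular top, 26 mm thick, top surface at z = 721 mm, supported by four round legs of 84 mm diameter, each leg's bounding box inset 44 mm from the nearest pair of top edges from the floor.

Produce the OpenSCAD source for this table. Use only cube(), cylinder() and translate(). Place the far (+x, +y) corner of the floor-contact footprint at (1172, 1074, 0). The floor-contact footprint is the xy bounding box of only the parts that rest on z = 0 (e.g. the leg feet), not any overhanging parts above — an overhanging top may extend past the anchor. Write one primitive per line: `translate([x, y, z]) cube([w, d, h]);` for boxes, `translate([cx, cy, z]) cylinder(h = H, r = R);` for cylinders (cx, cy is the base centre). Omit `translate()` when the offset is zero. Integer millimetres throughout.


translate([299, 140, 695]) cube([917, 978, 26]);
translate([385, 226, 0]) cylinder(h = 695, r = 42);
translate([1130, 226, 0]) cylinder(h = 695, r = 42);
translate([385, 1032, 0]) cylinder(h = 695, r = 42);
translate([1130, 1032, 0]) cylinder(h = 695, r = 42);


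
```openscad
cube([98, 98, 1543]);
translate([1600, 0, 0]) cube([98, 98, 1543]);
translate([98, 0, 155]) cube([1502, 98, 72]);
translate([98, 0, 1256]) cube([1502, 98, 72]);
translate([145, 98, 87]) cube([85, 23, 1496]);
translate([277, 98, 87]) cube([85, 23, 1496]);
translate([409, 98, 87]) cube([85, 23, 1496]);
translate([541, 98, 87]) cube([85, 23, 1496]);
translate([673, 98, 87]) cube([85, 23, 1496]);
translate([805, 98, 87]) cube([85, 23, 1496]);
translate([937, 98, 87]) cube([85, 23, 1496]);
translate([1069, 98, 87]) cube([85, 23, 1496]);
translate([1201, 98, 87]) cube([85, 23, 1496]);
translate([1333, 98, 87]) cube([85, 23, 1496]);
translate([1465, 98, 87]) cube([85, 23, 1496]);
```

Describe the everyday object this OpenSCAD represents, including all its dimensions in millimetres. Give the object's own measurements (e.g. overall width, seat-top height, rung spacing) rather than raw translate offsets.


A fence section. Two 98×98 mm posts, 1543 mm tall, stand on the floor with a clear span of 1502 mm between their inner faces. Two horizontal rails of 98×72 mm section span the gap between the posts with their undersides at z = 155 mm and z = 1256 mm, flush with the posts' −y face. 11 pickets, each 85 mm wide, 23 mm thick and 1496 mm tall, are fixed to the +y face of the rails with their bottoms at z = 87 mm, spaced across the span with a 47 mm gap after the −x post and between neighbouring pickets, with 50 mm left before the +x post.


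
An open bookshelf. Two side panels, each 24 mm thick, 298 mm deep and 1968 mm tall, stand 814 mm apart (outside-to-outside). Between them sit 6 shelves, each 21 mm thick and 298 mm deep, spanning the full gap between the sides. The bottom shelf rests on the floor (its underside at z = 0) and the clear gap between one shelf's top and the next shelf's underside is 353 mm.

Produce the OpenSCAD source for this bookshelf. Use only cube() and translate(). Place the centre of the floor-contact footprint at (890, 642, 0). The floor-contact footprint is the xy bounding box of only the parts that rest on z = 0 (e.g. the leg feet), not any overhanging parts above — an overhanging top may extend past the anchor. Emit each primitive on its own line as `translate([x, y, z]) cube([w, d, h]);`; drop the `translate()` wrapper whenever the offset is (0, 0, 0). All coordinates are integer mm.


translate([483, 493, 0]) cube([24, 298, 1968]);
translate([1273, 493, 0]) cube([24, 298, 1968]);
translate([507, 493, 0]) cube([766, 298, 21]);
translate([507, 493, 374]) cube([766, 298, 21]);
translate([507, 493, 748]) cube([766, 298, 21]);
translate([507, 493, 1122]) cube([766, 298, 21]);
translate([507, 493, 1496]) cube([766, 298, 21]);
translate([507, 493, 1870]) cube([766, 298, 21]);


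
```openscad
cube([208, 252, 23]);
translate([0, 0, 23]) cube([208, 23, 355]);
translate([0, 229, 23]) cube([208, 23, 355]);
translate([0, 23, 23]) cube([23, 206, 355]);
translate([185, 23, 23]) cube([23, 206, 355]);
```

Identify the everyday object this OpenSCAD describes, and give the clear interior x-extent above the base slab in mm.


An open box. The internal width is 162 mm.

A 208×252 base slab with four walls standing on it — an open box. The base is 208 mm wide and the walls are 23 mm thick, so the internal width is 208 − 2 × 23 = 162 mm.


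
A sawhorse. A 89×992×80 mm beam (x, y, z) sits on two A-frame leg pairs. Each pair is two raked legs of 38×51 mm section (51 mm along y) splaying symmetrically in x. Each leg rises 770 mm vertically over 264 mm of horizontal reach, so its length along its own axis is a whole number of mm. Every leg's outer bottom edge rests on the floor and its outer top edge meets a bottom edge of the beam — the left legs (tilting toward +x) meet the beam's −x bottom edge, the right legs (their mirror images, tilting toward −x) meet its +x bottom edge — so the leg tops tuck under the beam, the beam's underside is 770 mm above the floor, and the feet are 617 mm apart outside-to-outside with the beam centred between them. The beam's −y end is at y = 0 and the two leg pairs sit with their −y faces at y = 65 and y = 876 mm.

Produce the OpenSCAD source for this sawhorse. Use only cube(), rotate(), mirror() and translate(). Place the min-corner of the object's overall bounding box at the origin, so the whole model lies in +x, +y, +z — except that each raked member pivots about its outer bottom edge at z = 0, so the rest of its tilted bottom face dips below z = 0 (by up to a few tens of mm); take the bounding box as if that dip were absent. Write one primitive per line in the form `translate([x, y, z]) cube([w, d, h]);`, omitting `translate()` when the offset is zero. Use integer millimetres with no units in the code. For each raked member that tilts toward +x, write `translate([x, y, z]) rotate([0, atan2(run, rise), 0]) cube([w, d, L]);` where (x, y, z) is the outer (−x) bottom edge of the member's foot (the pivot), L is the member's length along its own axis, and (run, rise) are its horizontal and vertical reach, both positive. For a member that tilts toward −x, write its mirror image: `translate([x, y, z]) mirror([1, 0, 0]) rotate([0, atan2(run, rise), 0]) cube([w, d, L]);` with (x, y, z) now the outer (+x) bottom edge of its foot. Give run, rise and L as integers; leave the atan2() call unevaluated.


translate([264, 0, 770]) cube([89, 992, 80]);
translate([0, 65, 0]) rotate([0, atan2(264, 770), 0]) cube([38, 51, 814]);
translate([617, 65, 0]) mirror([1, 0, 0]) rotate([0, atan2(264, 770), 0]) cube([38, 51, 814]);
translate([0, 876, 0]) rotate([0, atan2(264, 770), 0]) cube([38, 51, 814]);
translate([617, 876, 0]) mirror([1, 0, 0]) rotate([0, atan2(264, 770), 0]) cube([38, 51, 814]);


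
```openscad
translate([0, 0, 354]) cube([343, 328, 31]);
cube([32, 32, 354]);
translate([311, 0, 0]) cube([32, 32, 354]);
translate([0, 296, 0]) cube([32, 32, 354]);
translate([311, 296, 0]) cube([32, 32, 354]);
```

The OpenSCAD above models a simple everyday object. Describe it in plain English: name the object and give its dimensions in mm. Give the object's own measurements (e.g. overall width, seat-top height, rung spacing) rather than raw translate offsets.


A four-legged stool. The seat is a 343×328×31 mm slab whose top surface is at z = 385 mm; four square legs, each 32×32 mm in cross-section, run from the floor (z = 0) to the underside of the seat, each flush with a corner of the seat.


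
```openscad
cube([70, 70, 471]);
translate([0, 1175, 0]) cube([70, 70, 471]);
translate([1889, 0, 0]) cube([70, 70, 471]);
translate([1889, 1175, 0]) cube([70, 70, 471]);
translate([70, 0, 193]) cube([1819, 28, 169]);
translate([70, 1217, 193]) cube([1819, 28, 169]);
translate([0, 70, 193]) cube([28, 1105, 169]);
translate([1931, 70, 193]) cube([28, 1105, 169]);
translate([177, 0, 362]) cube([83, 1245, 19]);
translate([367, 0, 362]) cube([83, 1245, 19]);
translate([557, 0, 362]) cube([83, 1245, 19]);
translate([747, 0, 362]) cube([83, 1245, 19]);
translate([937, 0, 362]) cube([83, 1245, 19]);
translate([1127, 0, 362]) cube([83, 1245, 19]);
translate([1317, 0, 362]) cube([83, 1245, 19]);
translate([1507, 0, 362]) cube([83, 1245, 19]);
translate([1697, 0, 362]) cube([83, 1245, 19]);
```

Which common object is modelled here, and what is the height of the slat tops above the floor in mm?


A bed frame. The slat-top height is 381 mm.

Four posts, four rails, and a row of slats — a bed frame. Slats sit on the rails at z = 193 + 169 = 362; with slat thickness 19, the top is 381 mm.


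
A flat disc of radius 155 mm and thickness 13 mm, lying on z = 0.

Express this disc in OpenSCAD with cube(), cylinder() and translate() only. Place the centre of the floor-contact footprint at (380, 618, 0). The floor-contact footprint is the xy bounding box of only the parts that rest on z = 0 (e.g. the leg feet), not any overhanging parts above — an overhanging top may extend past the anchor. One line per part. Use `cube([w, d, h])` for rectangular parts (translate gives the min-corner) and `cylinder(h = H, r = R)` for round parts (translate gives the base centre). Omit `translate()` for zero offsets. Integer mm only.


translate([380, 618, 0]) cylinder(h = 13, r = 155);


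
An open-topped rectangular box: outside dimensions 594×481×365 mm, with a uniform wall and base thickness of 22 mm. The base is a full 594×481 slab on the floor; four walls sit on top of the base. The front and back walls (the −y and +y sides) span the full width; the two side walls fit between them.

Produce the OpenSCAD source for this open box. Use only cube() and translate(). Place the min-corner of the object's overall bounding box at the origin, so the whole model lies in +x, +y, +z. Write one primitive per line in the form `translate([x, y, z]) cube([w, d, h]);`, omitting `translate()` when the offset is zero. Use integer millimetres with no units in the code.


cube([594, 481, 22]);
translate([0, 0, 22]) cube([594, 22, 343]);
translate([0, 459, 22]) cube([594, 22, 343]);
translate([0, 22, 22]) cube([22, 437, 343]);
translate([572, 22, 22]) cube([22, 437, 343]);


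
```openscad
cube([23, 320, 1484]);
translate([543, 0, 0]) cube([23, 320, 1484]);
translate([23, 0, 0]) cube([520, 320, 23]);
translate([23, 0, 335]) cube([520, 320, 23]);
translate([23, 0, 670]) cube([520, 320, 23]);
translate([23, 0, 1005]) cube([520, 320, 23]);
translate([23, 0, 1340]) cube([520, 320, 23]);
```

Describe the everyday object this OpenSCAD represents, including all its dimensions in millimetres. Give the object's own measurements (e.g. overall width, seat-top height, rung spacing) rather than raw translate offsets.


An open bookshelf. Two side panels, each 23 mm thick, 320 mm deep and 1484 mm tall, stand 566 mm apart (outside-to-outside). Between them sit 5 shelves, each 23 mm thick and 320 mm deep, spanning the full gap between the sides. The bottom shelf rests on the floor (its underside at z = 0) and the clear gap between one shelf's top and the next shelf's underside is 312 mm.


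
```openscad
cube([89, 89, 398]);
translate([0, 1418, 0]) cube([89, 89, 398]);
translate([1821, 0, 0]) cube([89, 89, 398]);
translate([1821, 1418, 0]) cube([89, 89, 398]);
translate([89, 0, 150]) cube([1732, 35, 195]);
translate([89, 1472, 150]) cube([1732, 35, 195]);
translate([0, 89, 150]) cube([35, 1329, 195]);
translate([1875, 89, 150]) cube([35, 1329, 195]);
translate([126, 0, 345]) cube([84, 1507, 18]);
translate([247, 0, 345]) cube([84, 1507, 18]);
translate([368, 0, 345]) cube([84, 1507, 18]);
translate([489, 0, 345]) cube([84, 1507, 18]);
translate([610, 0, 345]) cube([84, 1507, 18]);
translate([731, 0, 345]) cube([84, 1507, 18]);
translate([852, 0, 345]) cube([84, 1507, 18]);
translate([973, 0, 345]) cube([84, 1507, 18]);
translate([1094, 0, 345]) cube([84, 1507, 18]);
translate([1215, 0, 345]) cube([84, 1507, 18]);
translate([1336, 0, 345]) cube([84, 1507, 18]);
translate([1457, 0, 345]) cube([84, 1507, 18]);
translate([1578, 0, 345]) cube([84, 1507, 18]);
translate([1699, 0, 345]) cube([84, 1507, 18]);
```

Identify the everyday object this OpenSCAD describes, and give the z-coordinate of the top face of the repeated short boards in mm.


A bed frame. The slat-top height is 363 mm.

Four posts, four rails, and a row of slats — a bed frame. Slats sit on the rails at z = 150 + 195 = 345; with slat thickness 18, the top is 363 mm.


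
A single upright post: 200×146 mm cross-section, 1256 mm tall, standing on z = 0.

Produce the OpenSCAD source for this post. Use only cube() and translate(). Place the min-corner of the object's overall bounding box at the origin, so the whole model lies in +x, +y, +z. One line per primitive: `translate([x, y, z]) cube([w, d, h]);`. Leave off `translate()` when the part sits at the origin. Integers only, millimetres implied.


cube([200, 146, 1256]);


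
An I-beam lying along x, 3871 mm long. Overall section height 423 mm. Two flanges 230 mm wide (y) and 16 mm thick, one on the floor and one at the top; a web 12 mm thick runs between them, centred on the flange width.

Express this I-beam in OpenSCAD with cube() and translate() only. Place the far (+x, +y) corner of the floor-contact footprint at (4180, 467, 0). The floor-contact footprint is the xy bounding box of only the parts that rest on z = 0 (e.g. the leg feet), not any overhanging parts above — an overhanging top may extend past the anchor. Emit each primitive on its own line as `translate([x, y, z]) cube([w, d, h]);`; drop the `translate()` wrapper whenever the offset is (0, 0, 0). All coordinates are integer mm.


translate([309, 237, 0]) cube([3871, 230, 16]);
translate([309, 346, 16]) cube([3871, 12, 391]);
translate([309, 237, 407]) cube([3871, 230, 16]);


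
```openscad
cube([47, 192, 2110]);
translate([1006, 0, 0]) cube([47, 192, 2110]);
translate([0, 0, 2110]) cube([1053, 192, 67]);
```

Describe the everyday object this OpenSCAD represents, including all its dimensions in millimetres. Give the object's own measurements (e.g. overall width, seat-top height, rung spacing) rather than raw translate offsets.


A door frame. The clear opening is 959 mm wide and 2110 mm high. Two 47 mm wide jambs, 192 mm deep, stand either side of the opening from the floor to the top of the opening. A 67 mm thick head sits across the top of both jambs, spanning the full outside width of the frame.


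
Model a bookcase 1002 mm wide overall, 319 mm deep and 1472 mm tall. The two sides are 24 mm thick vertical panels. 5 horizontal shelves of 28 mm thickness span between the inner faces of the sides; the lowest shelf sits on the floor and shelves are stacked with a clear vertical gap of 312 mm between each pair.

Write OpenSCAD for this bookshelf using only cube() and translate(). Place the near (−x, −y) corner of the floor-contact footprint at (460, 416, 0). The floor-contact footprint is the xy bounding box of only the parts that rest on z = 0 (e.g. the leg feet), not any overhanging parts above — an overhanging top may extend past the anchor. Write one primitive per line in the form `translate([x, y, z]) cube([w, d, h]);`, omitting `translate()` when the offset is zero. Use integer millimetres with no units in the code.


translate([460, 416, 0]) cube([24, 319, 1472]);
translate([1438, 416, 0]) cube([24, 319, 1472]);
translate([484, 416, 0]) cube([954, 319, 28]);
translate([484, 416, 340]) cube([954, 319, 28]);
translate([484, 416, 680]) cube([954, 319, 28]);
translate([484, 416, 1020]) cube([954, 319, 28]);
translate([484, 416, 1360]) cube([954, 319, 28]);


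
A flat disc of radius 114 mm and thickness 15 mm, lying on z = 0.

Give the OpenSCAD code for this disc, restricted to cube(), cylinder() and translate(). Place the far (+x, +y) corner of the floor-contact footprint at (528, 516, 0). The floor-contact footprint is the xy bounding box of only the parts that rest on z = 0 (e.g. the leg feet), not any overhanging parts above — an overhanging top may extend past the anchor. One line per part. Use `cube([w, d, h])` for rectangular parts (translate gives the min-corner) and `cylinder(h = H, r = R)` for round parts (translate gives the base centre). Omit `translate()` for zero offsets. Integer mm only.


translate([414, 402, 0]) cylinder(h = 15, r = 114);


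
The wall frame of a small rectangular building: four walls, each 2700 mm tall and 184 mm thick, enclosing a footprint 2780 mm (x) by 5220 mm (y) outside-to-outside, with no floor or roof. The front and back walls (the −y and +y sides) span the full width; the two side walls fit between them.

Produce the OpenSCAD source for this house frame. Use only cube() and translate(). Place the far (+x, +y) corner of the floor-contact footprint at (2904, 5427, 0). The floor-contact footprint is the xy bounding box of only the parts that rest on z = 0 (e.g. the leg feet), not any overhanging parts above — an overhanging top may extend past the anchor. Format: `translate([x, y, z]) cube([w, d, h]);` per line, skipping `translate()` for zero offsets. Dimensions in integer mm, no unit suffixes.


translate([124, 207, 0]) cube([2780, 184, 2700]);
translate([124, 5243, 0]) cube([2780, 184, 2700]);
translate([124, 391, 0]) cube([184, 4852, 2700]);
translate([2720, 391, 0]) cube([184, 4852, 2700]);


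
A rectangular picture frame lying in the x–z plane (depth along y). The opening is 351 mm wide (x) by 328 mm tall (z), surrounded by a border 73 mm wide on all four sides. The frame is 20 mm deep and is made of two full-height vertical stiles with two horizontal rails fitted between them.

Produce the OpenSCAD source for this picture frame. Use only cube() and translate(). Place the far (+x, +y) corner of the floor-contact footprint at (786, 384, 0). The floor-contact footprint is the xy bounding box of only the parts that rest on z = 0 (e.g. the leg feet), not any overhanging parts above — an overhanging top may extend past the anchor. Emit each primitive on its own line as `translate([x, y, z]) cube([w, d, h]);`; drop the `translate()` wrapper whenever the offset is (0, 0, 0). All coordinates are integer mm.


translate([289, 364, 0]) cube([73, 20, 474]);
translate([713, 364, 0]) cube([73, 20, 474]);
translate([362, 364, 0]) cube([351, 20, 73]);
translate([362, 364, 401]) cube([351, 20, 73]);


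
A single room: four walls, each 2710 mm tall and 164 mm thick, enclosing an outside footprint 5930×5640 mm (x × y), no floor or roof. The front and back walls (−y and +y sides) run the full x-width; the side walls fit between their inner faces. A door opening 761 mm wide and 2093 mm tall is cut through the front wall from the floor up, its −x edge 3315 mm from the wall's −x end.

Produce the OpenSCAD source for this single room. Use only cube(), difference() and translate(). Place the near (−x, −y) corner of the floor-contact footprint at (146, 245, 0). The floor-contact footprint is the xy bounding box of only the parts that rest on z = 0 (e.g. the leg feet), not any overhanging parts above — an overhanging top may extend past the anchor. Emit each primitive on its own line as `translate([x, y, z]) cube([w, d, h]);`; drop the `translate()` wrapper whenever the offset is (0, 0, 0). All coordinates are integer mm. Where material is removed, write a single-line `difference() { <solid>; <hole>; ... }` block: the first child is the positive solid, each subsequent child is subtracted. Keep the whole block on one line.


difference() { translate([146, 245, 0]) cube([5930, 164, 2710]); translate([3461, 245, 0]) cube([761, 164, 2093]); }
translate([146, 5721, 0]) cube([5930, 164, 2710]);
translate([146, 409, 0]) cube([164, 5312, 2710]);
translate([5912, 409, 0]) cube([164, 5312, 2710]);


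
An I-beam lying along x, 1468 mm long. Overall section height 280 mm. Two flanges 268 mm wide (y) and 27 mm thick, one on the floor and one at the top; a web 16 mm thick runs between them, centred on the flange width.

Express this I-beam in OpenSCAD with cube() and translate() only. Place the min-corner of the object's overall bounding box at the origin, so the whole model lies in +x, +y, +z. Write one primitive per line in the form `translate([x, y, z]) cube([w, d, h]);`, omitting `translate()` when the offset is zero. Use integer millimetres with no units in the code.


cube([1468, 268, 27]);
translate([0, 126, 27]) cube([1468, 16, 226]);
translate([0, 0, 253]) cube([1468, 268, 27]);


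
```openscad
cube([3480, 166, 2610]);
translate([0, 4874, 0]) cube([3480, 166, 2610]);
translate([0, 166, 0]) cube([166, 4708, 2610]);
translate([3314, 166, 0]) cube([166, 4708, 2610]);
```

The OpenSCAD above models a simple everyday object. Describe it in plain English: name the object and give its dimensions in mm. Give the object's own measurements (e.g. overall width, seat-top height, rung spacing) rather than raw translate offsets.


The wall frame of a small rectangular building: four walls, each 2610 mm tall and 166 mm thick, enclosing a footprint 3480 mm (x) by 5040 mm (y) outside-to-outside, with no floor or roof. The front and back walls (the −y and +y sides) span the full width; the two side walls fit between them.


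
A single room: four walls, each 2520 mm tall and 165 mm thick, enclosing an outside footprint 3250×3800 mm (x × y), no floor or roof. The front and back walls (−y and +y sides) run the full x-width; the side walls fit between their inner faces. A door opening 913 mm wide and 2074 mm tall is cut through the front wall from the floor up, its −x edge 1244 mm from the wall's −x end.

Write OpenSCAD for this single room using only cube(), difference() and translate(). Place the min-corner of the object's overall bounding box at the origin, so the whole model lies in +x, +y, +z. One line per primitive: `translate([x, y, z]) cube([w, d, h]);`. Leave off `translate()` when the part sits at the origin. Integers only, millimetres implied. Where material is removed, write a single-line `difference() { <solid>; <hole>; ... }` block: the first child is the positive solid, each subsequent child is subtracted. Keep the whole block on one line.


difference() { cube([3250, 165, 2520]); translate([1244, 0, 0]) cube([913, 165, 2074]); }
translate([0, 3635, 0]) cube([3250, 165, 2520]);
translate([0, 165, 0]) cube([165, 3470, 2520]);
translate([3085, 165, 0]) cube([165, 3470, 2520]);


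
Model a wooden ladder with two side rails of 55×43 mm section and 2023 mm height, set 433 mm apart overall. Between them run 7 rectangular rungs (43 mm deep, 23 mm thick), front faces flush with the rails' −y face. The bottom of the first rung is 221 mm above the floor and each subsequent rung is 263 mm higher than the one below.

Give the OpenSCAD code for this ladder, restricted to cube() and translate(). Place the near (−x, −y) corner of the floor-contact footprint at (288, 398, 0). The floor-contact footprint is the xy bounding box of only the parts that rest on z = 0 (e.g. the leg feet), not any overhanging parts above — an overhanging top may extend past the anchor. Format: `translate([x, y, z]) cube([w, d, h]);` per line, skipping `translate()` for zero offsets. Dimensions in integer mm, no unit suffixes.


translate([288, 398, 0]) cube([55, 43, 2023]);
translate([666, 398, 0]) cube([55, 43, 2023]);
translate([343, 398, 221]) cube([323, 43, 23]);
translate([343, 398, 484]) cube([323, 43, 23]);
translate([343, 398, 747]) cube([323, 43, 23]);
translate([343, 398, 1010]) cube([323, 43, 23]);
translate([343, 398, 1273]) cube([323, 43, 23]);
translate([343, 398, 1536]) cube([323, 43, 23]);
translate([343, 398, 1799]) cube([323, 43, 23]);


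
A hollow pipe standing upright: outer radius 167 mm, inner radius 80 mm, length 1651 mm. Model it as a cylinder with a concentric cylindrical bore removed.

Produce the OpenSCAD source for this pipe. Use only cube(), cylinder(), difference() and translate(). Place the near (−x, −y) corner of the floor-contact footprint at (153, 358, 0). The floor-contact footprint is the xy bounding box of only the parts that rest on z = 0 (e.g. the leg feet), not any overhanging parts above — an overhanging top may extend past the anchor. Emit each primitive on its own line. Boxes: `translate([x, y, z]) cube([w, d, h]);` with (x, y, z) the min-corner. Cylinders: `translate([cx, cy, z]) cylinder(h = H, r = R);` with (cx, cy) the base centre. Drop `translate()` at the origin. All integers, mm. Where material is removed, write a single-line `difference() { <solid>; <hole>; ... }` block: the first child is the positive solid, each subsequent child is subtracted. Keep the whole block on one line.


difference() { translate([320, 525, 0]) cylinder(h = 1651, r = 167); translate([320, 525, 0]) cylinder(h = 1651, r = 80); }


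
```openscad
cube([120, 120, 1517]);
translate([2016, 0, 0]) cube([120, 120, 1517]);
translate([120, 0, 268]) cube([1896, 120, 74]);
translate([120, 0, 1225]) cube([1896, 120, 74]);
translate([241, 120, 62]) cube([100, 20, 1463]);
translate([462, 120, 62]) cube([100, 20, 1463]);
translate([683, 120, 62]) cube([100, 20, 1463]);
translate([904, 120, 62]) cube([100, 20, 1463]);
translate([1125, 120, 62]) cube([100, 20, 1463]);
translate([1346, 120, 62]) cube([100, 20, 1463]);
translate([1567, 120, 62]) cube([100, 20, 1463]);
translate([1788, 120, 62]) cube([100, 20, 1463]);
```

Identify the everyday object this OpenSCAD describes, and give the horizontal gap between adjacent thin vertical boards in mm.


A fence section. The picket gap is 121 mm.

Two posts, two rails, 8 pickets — a fence section. Span 1896 mm holds 8 pickets of 100 mm with 9 equal gaps: ⌊(1896 − 8·100) / 9⌋ = 121 mm.


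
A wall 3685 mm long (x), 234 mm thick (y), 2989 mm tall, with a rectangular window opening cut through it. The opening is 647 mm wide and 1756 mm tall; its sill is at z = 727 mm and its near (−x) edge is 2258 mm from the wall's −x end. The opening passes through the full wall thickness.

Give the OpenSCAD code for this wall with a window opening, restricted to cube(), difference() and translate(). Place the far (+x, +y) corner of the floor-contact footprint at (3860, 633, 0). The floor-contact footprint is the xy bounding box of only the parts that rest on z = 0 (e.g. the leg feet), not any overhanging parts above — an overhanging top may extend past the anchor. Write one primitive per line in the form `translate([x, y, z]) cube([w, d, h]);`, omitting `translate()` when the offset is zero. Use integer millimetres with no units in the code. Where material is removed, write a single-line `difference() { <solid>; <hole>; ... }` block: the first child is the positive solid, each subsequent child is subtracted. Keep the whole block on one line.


difference() { translate([175, 399, 0]) cube([3685, 234, 2989]); translate([2433, 399, 727]) cube([647, 234, 1756]); }


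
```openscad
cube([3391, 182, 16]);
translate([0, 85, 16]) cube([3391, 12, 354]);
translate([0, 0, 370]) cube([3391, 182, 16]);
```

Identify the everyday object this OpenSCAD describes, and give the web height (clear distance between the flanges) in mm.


An I-beam. The web height is 354 mm.

Two wide flanges with a thin centred web — an I-beam. Overall 386 mm minus two 16 mm flanges gives a web of 386 − 2·16 = 354 mm.


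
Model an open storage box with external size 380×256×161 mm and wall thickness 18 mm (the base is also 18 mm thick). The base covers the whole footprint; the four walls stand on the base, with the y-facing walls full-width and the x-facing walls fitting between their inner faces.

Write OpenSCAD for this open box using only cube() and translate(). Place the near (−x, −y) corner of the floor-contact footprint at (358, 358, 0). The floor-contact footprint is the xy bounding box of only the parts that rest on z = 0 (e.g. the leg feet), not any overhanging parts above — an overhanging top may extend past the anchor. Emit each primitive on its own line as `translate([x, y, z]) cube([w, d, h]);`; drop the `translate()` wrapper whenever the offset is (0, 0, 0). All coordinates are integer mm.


translate([358, 358, 0]) cube([380, 256, 18]);
translate([358, 358, 18]) cube([380, 18, 143]);
translate([358, 596, 18]) cube([380, 18, 143]);
translate([358, 376, 18]) cube([18, 220, 143]);
translate([720, 376, 18]) cube([18, 220, 143]);


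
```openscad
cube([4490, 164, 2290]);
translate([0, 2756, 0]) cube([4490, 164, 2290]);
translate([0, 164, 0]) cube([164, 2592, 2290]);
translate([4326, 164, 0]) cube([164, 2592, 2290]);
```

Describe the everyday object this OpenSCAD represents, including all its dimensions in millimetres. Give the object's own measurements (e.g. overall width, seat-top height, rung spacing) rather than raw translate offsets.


The wall frame of a small rectangular building: four walls, each 2290 mm tall and 164 mm thick, enclosing a footprint 4490 mm (x) by 2920 mm (y) outside-to-outside, with no floor or roof. The front and back walls (the −y and +y sides) span the full width; the two side walls fit between them.


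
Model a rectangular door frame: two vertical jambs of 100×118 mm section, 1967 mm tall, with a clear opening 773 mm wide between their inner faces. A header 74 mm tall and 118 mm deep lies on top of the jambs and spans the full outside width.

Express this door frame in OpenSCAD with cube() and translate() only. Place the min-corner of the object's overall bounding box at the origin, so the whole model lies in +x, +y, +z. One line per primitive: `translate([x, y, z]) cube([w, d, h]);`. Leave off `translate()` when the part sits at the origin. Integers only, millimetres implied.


cube([100, 118, 1967]);
translate([873, 0, 0]) cube([100, 118, 1967]);
translate([0, 0, 1967]) cube([973, 118, 74]);


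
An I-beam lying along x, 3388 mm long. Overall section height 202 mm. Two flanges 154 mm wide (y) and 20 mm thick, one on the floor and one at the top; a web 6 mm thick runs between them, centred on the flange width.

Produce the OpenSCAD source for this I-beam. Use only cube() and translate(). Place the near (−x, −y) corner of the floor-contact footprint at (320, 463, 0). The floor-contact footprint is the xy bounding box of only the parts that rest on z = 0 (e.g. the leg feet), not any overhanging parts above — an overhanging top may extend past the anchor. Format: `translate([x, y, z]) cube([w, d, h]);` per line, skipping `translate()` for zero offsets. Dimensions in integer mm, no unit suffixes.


translate([320, 463, 0]) cube([3388, 154, 20]);
translate([320, 537, 20]) cube([3388, 6, 162]);
translate([320, 463, 182]) cube([3388, 154, 20]);


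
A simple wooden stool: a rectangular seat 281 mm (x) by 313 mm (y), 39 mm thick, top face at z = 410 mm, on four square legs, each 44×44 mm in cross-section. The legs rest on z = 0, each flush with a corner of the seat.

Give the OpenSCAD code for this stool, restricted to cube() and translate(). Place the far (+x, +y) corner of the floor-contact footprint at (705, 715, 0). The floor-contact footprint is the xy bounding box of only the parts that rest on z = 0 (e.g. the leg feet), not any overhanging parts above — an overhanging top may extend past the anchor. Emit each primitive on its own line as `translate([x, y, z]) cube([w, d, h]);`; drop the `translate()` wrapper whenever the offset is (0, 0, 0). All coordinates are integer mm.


translate([424, 402, 371]) cube([281, 313, 39]);
translate([424, 402, 0]) cube([44, 44, 371]);
translate([661, 402, 0]) cube([44, 44, 371]);
translate([424, 671, 0]) cube([44, 44, 371]);
translate([661, 671, 0]) cube([44, 44, 371]);


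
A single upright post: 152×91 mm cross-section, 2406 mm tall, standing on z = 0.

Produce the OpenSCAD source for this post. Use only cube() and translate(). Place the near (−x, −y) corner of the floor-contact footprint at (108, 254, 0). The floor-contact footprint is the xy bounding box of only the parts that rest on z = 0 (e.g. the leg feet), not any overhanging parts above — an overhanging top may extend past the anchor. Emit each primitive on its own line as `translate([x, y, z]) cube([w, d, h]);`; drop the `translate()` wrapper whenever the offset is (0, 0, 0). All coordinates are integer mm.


translate([108, 254, 0]) cube([152, 91, 2406]);


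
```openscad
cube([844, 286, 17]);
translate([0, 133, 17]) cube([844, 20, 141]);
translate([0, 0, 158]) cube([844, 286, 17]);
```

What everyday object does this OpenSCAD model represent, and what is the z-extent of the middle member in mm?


An I-beam. The web height is 141 mm.

Two wide flanges with a thin centred web — an I-beam. Overall 175 mm minus two 17 mm flanges gives a web of 175 − 2·17 = 141 mm.


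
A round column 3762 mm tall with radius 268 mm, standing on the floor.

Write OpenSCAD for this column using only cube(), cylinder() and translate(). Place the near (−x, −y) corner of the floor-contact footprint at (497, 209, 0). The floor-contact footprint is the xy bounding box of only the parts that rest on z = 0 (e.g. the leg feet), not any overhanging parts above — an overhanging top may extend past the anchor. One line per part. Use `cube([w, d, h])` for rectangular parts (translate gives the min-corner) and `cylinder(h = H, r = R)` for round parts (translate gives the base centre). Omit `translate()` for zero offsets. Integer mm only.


translate([765, 477, 0]) cylinder(h = 3762, r = 268);


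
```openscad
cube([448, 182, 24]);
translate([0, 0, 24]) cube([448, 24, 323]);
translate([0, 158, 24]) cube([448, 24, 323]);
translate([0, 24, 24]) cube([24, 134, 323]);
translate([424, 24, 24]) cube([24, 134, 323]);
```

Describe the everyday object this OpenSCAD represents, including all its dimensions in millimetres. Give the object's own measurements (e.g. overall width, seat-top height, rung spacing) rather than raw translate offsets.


An open-topped rectangular box: outside dimensions 448×182×347 mm, with a uniform wall and base thickness of 24 mm. The base is a full 448×182 slab on the floor; four walls sit on top of the base. The front and back walls (the −y and +y sides) span the full width; the two side walls fit between them.


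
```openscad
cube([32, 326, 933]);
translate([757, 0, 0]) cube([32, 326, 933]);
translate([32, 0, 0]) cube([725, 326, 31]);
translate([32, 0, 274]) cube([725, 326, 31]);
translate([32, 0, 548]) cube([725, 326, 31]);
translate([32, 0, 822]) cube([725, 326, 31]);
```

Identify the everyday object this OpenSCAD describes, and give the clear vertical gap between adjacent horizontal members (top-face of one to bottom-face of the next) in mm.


A bookshelf. The clear shelf gap is 243 mm.

Two tall side panels with 4 horizontal boards between them — a bookshelf. The first two shelf undersides are at z = 0 and z = 274; with shelf thickness 31, the clear gap is 274 − 0 − 31 = 243 mm.


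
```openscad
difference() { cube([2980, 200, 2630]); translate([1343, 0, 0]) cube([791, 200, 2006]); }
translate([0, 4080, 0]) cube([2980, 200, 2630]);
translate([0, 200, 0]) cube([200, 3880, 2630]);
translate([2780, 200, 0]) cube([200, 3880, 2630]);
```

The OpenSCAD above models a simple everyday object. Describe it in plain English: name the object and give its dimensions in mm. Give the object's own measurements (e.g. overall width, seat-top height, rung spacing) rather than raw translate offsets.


A single room: four walls, each 2630 mm tall and 200 mm thick, enclosing an outside footprint 2980×4280 mm (x × y), no floor or roof. The front and back walls (−y and +y sides) run the full x-width; the side walls fit between their inner faces. A door opening 791 mm wide and 2006 mm tall is cut through the front wall from the floor up, its −x edge 1343 mm from the wall's −x end.


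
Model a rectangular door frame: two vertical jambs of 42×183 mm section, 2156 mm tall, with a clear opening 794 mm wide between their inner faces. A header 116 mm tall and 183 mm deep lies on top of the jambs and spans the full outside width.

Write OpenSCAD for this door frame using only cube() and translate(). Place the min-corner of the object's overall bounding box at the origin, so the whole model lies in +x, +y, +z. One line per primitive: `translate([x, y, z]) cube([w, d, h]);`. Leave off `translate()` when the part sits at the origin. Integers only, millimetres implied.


cube([42, 183, 2156]);
translate([836, 0, 0]) cube([42, 183, 2156]);
translate([0, 0, 2156]) cube([878, 183, 116]);
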